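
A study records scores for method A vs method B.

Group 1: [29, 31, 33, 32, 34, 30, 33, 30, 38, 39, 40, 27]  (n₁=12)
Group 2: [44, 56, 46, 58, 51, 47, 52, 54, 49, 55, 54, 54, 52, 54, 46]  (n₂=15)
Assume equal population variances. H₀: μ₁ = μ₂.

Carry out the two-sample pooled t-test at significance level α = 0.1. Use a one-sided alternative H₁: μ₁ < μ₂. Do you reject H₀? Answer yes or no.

x̄₁=33.000, s₁=4.112, n₁=12
x̄₂=51.467, s₂=4.172, n₂=15
s_p² = [11·4.112² + 14·4.172²]/25 = 17.1893
SE = √(s_p²·(1/12+1/15)) = 1.6057
t = (33.000−51.467)/1.6057 = -11.5004
df = 25
p-value (one-sided, H₁ less) = 0.00000
At α=0.1: p < α → reject H₀

reject H₀: yes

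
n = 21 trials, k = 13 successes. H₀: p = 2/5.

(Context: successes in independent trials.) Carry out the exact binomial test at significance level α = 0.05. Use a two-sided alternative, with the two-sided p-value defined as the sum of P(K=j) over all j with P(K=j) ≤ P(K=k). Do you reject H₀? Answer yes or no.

reject H₀: yes

Exact binomial: n=21, k=13, p₀=2/5=0.4000
P(X=j) = C(n,j)·p₀^j·(1−p₀)^(n−j); p = Σ P(X=j) over j with P(X=j) ≤ P(X=13)
p-value (two-sided) = 0.04625
At α=0.05: p < α → reject H₀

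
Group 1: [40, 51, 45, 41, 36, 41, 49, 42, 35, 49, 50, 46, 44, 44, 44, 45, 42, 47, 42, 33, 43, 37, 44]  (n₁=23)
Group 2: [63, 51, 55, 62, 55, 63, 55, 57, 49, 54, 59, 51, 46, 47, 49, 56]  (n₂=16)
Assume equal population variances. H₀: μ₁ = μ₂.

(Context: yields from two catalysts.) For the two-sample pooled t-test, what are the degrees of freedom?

df = n₁ + n₂ − 2 = 23 + 16 − 2 = 37

degrees of freedom = 37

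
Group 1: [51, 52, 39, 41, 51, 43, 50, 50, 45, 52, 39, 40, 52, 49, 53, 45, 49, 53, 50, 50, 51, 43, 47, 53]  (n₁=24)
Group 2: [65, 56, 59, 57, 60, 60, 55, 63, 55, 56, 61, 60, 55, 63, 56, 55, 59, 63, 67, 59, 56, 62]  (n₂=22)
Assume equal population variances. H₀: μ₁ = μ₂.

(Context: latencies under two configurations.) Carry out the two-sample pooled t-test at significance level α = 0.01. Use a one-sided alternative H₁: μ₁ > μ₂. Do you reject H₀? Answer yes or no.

x̄₁=47.833, s₁=4.715, n₁=24
x̄₂=59.182, s₂=3.568, n₂=22
s_p² = [23·4.715² + 21·3.568²]/44 = 17.6956
SE = √(s_p²·(1/24+1/22)) = 1.2416
t = (47.833−59.182)/1.2416 = -9.1399
df = 44
p-value (one-sided, H₁ greater) = 1.00000
At α=0.01: p ≥ α → fail to reject H₀

reject H₀: no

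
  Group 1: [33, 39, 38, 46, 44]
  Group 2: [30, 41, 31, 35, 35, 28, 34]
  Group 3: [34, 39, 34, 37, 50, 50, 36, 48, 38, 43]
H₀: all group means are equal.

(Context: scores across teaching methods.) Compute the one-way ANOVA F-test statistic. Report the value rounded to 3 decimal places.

test statistic = 4.046

Group means [40.00, 33.43, 40.90], grand mean 38.318
SSB = Σnᵢ(x̄ᵢ−x̄)² = 248.158; SSW = ΣΣ(x−x̄ᵢ)² = 582.614
MSB = 248.158/2 = 124.0792; MSW = 582.614/19 = 30.6639
F = MSB/MSW = 4.0464
df = (2, 19)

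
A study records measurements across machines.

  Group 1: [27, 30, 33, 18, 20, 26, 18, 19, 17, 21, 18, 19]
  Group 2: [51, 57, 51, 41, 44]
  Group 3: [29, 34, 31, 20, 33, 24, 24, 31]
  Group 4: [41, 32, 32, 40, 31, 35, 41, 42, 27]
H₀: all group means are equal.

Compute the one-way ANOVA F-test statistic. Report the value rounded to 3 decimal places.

Group means [22.17, 48.80, 28.25, 35.67], grand mean 31.088
SSB = Σnᵢ(x̄ᵢ−x̄)² = 2776.769; SSW = ΣΣ(x−x̄ᵢ)² = 897.967
MSB = 2776.769/3 = 925.5895; MSW = 897.967/30 = 29.9322
F = MSB/MSW = 30.9228
df = (3, 30)

test statistic = 30.923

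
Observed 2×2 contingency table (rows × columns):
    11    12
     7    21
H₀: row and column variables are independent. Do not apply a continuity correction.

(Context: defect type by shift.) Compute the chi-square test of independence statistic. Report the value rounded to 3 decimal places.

Row totals [23, 28], col totals [18, 33], n=51
χ² = (11−8.12)²/8.12 + (12−14.88)²/14.88 + (7−9.88)²/9.88 + (21−18.12)²/18.12 = 2.8809
df = 1

test statistic = 2.881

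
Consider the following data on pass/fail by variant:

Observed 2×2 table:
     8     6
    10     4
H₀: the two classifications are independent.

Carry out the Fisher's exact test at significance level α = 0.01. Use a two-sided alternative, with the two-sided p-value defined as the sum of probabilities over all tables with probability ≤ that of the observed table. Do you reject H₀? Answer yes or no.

reject H₀: no

Margins: r₁=14, r₂=14, c₁=18, c₂=10, n=28
p_obs = C(14,8)·C(14,10)/C(28,18); sum pmf over tables with pmf ≤ p_obs
p-value (two-sided) = 0.69458
At α=0.01: p ≥ α → fail to reject H₀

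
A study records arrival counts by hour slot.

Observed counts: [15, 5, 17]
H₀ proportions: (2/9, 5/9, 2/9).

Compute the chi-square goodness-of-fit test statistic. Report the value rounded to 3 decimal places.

test statistic = 26.730

n = 37; E_i = n·p_i = [8.22, 20.56, 8.22]
χ² = (15−8.22)²/8.22 + (5−20.56)²/20.56 + (17−8.22)²/8.22 = 26.7297
df = 2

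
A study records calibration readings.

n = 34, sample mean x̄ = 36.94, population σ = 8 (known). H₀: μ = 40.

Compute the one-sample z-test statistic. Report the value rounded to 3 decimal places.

test statistic = -2.230

SE = σ/√n = 8/√34 = 1.3720
z = (x̄−μ₀)/SE = (36.94−40)/1.3720 = -2.2303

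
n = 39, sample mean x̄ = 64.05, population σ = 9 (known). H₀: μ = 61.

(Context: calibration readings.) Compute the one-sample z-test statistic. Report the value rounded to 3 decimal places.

SE = σ/√n = 9/√39 = 1.4412
z = (x̄−μ₀)/SE = (64.05−61)/1.4412 = 2.1164

test statistic = 2.116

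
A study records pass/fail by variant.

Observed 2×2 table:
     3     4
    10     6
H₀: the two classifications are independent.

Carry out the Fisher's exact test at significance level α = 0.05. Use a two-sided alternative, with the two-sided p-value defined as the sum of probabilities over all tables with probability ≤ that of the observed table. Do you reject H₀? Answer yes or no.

Margins: r₁=7, r₂=16, c₁=13, c₂=10, n=23
p_obs = C(7,3)·C(16,10)/C(23,13); sum pmf over tables with pmf ≤ p_obs
p-value (two-sided) = 0.65002
At α=0.05: p ≥ α → fail to reject H₀

reject H₀: no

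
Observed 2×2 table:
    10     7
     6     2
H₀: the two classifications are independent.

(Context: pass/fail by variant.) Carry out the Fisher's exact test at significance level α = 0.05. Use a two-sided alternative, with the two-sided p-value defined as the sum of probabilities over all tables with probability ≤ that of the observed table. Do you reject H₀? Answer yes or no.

reject H₀: no

Margins: r₁=17, r₂=8, c₁=16, c₂=9, n=25
p_obs = C(17,10)·C(8,6)/C(25,16); sum pmf over tables with pmf ≤ p_obs
p-value (two-sided) = 0.66076
At α=0.05: p ≥ α → fail to reject H₀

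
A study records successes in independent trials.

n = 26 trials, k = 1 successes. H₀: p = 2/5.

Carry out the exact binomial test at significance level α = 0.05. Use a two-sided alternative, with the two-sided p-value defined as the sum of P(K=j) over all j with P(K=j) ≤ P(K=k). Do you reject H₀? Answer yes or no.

Exact binomial: n=26, k=1, p₀=2/5=0.4000
P(X=j) = C(n,j)·p₀^j·(1−p₀)^(n−j); p = Σ P(X=j) over j with P(X=j) ≤ P(X=1)
p-value (two-sided) = 0.00006
At α=0.05: p < α → reject H₀

reject H₀: yes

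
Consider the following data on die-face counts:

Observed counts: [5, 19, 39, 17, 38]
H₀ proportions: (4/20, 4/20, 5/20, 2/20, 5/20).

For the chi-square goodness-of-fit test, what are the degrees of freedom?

df = k − 1 = 5 − 1 = 4

degrees of freedom = 4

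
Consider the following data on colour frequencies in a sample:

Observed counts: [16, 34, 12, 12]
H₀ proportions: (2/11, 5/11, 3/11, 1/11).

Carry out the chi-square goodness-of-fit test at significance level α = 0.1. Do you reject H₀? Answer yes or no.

n = 74; E_i = n·p_i = [13.45, 33.64, 20.18, 6.73]
χ² = (16−13.45)²/13.45 + (34−33.64)²/33.64 + (12−20.18)²/20.18 + (12−6.73)²/6.73 = 7.9351
df = 3
p-value (upper-tail) = 0.04737
At α=0.1: p < α → reject H₀

reject H₀: yes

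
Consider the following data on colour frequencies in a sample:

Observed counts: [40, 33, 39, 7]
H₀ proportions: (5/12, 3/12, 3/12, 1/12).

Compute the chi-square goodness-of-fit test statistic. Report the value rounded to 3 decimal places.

n = 119; E_i = n·p_i = [49.58, 29.75, 29.75, 9.92]
χ² = (40−49.58)²/49.58 + (33−29.75)²/29.75 + (39−29.75)²/29.75 + (7−9.92)²/9.92 = 5.9412
df = 3

test statistic = 5.941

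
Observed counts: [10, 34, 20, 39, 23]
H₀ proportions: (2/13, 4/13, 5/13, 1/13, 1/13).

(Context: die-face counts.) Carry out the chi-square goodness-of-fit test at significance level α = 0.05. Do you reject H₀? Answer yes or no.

n = 126; E_i = n·p_i = [19.38, 38.77, 48.46, 9.69, 9.69]
χ² = (10−19.38)²/19.38 + (34−38.77)²/38.77 + (20−48.46)²/48.46 + (39−9.69)²/9.69 + (23−9.69)²/9.69 = 128.7381
df = 4
p-value (upper-tail) = 0.00000
At α=0.05: p < α → reject H₀

reject H₀: yes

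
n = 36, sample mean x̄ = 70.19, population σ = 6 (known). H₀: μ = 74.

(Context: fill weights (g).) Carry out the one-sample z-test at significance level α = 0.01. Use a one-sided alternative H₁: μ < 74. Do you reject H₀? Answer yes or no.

reject H₀: yes

SE = σ/√n = 6/√36 = 1.0000
z = (x̄−μ₀)/SE = (70.19−74)/1.0000 = -3.8100
p-value (one-sided, H₁ less) = 0.00007
At α=0.01: p < α → reject H₀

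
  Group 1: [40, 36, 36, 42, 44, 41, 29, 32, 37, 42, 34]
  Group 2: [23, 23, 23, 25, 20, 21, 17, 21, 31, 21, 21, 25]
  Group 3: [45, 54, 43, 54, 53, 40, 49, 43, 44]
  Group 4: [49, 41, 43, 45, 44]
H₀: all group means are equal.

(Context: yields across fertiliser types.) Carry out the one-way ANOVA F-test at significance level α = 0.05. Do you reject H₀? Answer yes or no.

Group means [37.55, 22.58, 47.22, 44.40], grand mean 35.973
SSB = Σnᵢ(x̄ᵢ−x̄)² = 3672.573; SSW = ΣΣ(x−x̄ᵢ)² = 618.399
MSB = 3672.573/3 = 1224.1912; MSW = 618.399/33 = 18.7394
F = MSB/MSW = 65.3272
df = (3, 33)
p-value (upper-tail) = 0.00000
At α=0.05: p < α → reject H₀

reject H₀: yes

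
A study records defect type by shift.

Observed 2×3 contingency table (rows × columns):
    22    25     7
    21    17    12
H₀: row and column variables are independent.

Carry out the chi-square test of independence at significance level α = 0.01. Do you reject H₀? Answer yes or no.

Row totals [54, 50], col totals [43, 42, 19], n=104
χ² = (22−22.33)²/22.33 + (25−21.81)²/21.81 + (7−9.87)²/9.87 + (21−20.67)²/20.67 + (17−20.19)²/20.19 + (12−9.13)²/9.13 = 2.7130
df = 2
p-value (upper-tail) = 0.25756
At α=0.01: p ≥ α → fail to reject H₀

reject H₀: no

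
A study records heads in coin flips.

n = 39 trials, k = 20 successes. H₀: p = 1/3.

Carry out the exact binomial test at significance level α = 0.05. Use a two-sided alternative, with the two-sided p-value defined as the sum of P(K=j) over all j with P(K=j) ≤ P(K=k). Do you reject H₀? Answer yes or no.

Exact binomial: n=39, k=20, p₀=1/3=0.3333
P(X=j) = C(n,j)·p₀^j·(1−p₀)^(n−j); p = Σ P(X=j) over j with P(X=j) ≤ P(X=20)
p-value (two-sided) = 0.02573
At α=0.05: p < α → reject H₀

reject H₀: yes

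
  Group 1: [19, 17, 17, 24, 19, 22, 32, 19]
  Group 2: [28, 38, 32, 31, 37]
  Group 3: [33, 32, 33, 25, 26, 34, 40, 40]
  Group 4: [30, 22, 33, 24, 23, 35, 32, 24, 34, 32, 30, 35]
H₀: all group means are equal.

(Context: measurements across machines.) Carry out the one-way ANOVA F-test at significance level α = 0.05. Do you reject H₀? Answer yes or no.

reject H₀: yes

Group means [21.12, 33.20, 32.88, 29.50], grand mean 28.848
SSB = Σnᵢ(x̄ᵢ−x̄)² = 706.692; SSW = ΣΣ(x−x̄ᵢ)² = 723.550
MSB = 706.692/3 = 235.5641; MSW = 723.550/29 = 24.9500
F = MSB/MSW = 9.4414
df = (3, 29)
p-value (upper-tail) = 0.00016
At α=0.05: p < α → reject H₀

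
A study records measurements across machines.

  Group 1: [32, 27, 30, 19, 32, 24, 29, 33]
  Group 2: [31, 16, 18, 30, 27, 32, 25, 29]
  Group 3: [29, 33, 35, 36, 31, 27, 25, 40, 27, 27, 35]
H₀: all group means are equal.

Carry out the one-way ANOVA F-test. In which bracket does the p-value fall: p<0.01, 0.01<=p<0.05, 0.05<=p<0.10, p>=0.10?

p-value bracket: 0.05<=p<0.10

Group means [28.25, 26.00, 31.36], grand mean 28.852
SSB = Σnᵢ(x̄ᵢ−x̄)² = 137.362; SSW = ΣΣ(x−x̄ᵢ)² = 640.045
MSB = 137.362/2 = 68.6810; MSW = 640.045/24 = 26.6686
F = MSB/MSW = 2.5754
df = (2, 24)
p-value (upper-tail) = 0.09699
→ bracket: 0.05<=p<0.10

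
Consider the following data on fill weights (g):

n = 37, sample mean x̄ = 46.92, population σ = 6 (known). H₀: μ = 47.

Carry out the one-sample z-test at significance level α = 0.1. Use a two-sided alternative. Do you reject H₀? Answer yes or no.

SE = σ/√n = 6/√37 = 0.9864
z = (x̄−μ₀)/SE = (46.92−47)/0.9864 = -0.0811
p-value (two-sided) = 0.93536
At α=0.1: p ≥ α → fail to reject H₀

reject H₀: no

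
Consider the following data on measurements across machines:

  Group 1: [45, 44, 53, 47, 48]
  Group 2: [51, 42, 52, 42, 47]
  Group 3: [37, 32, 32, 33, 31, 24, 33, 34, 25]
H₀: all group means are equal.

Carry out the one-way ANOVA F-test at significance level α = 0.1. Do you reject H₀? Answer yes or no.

reject H₀: yes

Group means [47.40, 46.80, 31.22], grand mean 39.579
SSB = Σnᵢ(x̄ᵢ−x̄)² = 1195.076; SSW = ΣΣ(x−x̄ᵢ)² = 279.556
MSB = 1195.076/2 = 597.5380; MSW = 279.556/16 = 17.4722
F = MSB/MSW = 34.1993
df = (2, 16)
p-value (upper-tail) = 0.00000
At α=0.1: p < α → reject H₀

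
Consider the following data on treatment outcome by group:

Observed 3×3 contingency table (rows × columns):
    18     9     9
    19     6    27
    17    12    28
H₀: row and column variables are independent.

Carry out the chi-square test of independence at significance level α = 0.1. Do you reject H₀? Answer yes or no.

Row totals [36, 52, 57], col totals [54, 27, 64], n=145
χ² = (18−13.41)²/13.41 + (9−6.70)²/6.70 + (9−15.89)²/15.89 + (19−19.37)²/19.37 + (6−9.68)²/9.68 + (27−22.95)²/22.95 + (17−21.23)²/21.23 + (12−10.61)²/10.61 + (28−25.16)²/25.16 = 8.8132
df = 4
p-value (upper-tail) = 0.06594
At α=0.1: p < α → reject H₀

reject H₀: yes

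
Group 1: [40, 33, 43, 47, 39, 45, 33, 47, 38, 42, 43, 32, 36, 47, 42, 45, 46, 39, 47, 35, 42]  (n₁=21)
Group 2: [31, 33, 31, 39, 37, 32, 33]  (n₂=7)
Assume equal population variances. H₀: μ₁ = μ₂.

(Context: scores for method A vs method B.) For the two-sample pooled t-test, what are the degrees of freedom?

df = n₁ + n₂ − 2 = 21 + 7 − 2 = 26

degrees of freedom = 26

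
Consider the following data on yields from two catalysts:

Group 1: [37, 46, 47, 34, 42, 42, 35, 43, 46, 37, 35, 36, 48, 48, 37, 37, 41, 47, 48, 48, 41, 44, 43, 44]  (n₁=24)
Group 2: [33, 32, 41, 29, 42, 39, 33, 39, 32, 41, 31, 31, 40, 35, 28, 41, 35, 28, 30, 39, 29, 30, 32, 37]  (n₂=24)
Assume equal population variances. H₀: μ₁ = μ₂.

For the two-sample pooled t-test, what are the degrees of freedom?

degrees of freedom = 46

df = n₁ + n₂ − 2 = 24 + 24 − 2 = 46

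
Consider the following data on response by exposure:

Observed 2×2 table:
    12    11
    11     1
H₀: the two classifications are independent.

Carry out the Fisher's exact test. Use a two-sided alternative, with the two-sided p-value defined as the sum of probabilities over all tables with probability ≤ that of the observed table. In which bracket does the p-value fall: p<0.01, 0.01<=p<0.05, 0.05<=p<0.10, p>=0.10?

p-value bracket: 0.01<=p<0.05

Margins: r₁=23, r₂=12, c₁=23, c₂=12, n=35
p_obs = C(23,12)·C(12,11)/C(35,23); sum pmf over tables with pmf ≤ p_obs
p-value (two-sided) = 0.02680
→ bracket: 0.01<=p<0.05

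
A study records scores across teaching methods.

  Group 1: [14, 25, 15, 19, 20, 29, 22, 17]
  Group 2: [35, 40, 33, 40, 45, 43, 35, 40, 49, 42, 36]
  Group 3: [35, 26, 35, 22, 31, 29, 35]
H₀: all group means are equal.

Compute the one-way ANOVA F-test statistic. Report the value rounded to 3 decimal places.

test statistic = 36.350

Group means [20.12, 39.82, 30.43], grand mean 31.231
SSB = Σnᵢ(x̄ᵢ−x̄)² = 1802.390; SSW = ΣΣ(x−x̄ᵢ)² = 570.226
MSB = 1802.390/2 = 901.1949; MSW = 570.226/23 = 24.7924
F = MSB/MSW = 36.3496
df = (2, 23)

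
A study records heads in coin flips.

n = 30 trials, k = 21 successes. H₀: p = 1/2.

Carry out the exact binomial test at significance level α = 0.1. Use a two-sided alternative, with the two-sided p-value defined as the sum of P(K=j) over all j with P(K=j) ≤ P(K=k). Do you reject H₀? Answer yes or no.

Exact binomial: n=30, k=21, p₀=1/2=0.5000
P(X=j) = C(n,j)·p₀^j·(1−p₀)^(n−j); p = Σ P(X=j) over j with P(X=j) ≤ P(X=21)
p-value (two-sided) = 0.04277
At α=0.1: p < α → reject H₀

reject H₀: yes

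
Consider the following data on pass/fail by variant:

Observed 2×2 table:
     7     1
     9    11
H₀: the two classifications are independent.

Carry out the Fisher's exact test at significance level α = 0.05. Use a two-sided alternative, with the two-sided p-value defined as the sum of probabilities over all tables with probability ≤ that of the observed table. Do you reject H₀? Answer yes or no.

Margins: r₁=8, r₂=20, c₁=16, c₂=12, n=28
p_obs = C(8,7)·C(20,9)/C(28,16); sum pmf over tables with pmf ≤ p_obs
p-value (two-sided) = 0.08822
At α=0.05: p ≥ α → fail to reject H₀

reject H₀: no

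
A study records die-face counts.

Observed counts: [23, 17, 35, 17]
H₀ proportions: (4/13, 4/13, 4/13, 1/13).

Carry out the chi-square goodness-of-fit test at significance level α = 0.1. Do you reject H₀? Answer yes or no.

n = 92; E_i = n·p_i = [28.31, 28.31, 28.31, 7.08]
χ² = (23−28.31)²/28.31 + (17−28.31)²/28.31 + (35−28.31)²/28.31 + (17−7.08)²/7.08 = 21.0082
df = 3
p-value (upper-tail) = 0.00010
At α=0.1: p < α → reject H₀

reject H₀: yes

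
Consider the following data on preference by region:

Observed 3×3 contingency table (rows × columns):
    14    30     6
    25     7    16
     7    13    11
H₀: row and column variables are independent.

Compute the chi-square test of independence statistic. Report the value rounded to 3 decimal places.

test statistic = 25.001

Row totals [50, 48, 31], col totals [46, 50, 33], n=129
χ² = (14−17.83)²/17.83 + (30−19.38)²/19.38 + (6−12.79)²/12.79 + (25−17.12)²/17.12 + (7−18.60)²/18.60 + (16−12.28)²/12.28 + (7−11.05)²/11.05 + (13−12.02)²/12.02 + (11−7.93)²/7.93 = 25.0007
df = 4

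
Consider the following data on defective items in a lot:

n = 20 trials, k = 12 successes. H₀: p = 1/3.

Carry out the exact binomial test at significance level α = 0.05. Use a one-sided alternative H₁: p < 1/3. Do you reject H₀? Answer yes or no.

Exact binomial: n=20, k=12, p₀=1/3=0.3333
P(X≤12) from Σ C(n,i)·p₀^i·(1−p₀)^(n−i)
p-value (one-sided, H₁ less) = 0.99628
At α=0.05: p ≥ α → fail to reject H₀

reject H₀: no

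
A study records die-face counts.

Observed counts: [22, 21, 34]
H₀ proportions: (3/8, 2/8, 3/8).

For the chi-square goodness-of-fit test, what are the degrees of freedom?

df = k − 1 = 3 − 1 = 2

degrees of freedom = 2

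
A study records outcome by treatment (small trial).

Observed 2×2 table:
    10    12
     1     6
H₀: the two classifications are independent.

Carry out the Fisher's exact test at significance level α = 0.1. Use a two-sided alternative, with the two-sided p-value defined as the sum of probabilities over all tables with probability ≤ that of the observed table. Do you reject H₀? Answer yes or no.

Margins: r₁=22, r₂=7, c₁=11, c₂=18, n=29
p_obs = C(22,10)·C(7,1)/C(29,11); sum pmf over tables with pmf ≤ p_obs
p-value (two-sided) = 0.20205
At α=0.1: p ≥ α → fail to reject H₀

reject H₀: no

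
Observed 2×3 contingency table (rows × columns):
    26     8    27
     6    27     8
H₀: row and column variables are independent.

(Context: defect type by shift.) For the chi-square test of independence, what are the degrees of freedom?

degrees of freedom = 2

df = (r−1)(c−1) = (2−1)·(3−1) = 2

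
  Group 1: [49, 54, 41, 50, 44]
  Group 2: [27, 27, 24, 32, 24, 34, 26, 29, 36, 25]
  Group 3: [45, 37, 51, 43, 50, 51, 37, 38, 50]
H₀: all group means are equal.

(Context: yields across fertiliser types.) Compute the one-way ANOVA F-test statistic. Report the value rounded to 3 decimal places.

test statistic = 32.746

Group means [47.60, 28.40, 44.67], grand mean 38.500
SSB = Σnᵢ(x̄ᵢ−x̄)² = 1776.400; SSW = ΣΣ(x−x̄ᵢ)² = 569.600
MSB = 1776.400/2 = 888.2000; MSW = 569.600/21 = 27.1238
F = MSB/MSW = 32.7461
df = (2, 21)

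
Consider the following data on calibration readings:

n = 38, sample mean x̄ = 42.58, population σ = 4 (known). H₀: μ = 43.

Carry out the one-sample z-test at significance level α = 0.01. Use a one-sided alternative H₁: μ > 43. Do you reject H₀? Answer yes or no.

reject H₀: no

SE = σ/√n = 4/√38 = 0.6489
z = (x̄−μ₀)/SE = (42.58−43)/0.6489 = -0.6473
p-value (one-sided, H₁ greater) = 0.74127
At α=0.01: p ≥ α → fail to reject H₀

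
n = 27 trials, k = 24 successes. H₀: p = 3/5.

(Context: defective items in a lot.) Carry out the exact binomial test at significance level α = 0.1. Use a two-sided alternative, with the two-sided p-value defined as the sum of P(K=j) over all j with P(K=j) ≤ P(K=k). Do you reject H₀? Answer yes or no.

Exact binomial: n=27, k=24, p₀=3/5=0.6000
P(X=j) = C(n,j)·p₀^j·(1−p₀)^(n−j); p = Σ P(X=j) over j with P(X=j) ≤ P(X=24)
p-value (two-sided) = 0.00141
At α=0.1: p < α → reject H₀

reject H₀: yes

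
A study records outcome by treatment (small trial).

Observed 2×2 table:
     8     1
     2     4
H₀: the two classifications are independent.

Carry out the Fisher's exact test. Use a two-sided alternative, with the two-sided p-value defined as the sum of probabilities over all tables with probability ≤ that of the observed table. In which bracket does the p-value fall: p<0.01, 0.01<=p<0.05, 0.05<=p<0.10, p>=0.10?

p-value bracket: 0.05<=p<0.10

Margins: r₁=9, r₂=6, c₁=10, c₂=5, n=15
p_obs = C(9,8)·C(6,2)/C(15,10); sum pmf over tables with pmf ≤ p_obs
p-value (two-sided) = 0.08891
→ bracket: 0.05<=p<0.10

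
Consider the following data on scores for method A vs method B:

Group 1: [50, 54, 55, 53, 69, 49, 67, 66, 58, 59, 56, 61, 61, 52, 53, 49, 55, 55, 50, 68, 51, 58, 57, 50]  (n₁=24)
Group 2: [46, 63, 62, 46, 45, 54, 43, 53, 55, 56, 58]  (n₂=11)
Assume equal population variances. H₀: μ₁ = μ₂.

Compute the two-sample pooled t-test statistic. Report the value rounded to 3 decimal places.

x̄₁=56.500, s₁=6.143, n₁=24
x̄₂=52.818, s₂=6.940, n₂=11
s_p² = [23·6.143² + 10·6.940²]/33 = 40.8981
SE = √(s_p²·(1/24+1/11)) = 2.3285
t = (56.500−52.818)/2.3285 = 1.5812
df = 33

test statistic = 1.581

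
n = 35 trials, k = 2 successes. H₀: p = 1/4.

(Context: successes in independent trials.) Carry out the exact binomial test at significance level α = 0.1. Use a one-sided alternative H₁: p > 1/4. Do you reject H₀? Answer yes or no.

Exact binomial: n=35, k=2, p₀=1/4=0.2500
P(X≥2) from Σ C(n,i)·p₀^i·(1−p₀)^(n−i)
p-value (one-sided, H₁ greater) = 0.99946
At α=0.1: p ≥ α → fail to reject H₀

reject H₀: no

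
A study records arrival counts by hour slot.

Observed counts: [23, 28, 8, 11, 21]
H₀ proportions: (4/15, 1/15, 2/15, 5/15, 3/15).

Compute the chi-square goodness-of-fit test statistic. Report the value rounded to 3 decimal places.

test statistic = 93.525

n = 91; E_i = n·p_i = [24.27, 6.07, 12.13, 30.33, 18.20]
χ² = (23−24.27)²/24.27 + (28−6.07)²/6.07 + (8−12.13)²/12.13 + (11−30.33)²/30.33 + (21−18.20)²/18.20 = 93.5247
df = 4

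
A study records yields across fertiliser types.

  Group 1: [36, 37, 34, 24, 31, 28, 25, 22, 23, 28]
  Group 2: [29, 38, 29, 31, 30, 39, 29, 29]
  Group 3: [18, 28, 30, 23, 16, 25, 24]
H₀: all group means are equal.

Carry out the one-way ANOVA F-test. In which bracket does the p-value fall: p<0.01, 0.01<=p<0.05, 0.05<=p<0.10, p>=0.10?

Group means [28.80, 31.75, 23.43], grand mean 28.240
SSB = Σnᵢ(x̄ᵢ−x̄)² = 263.746; SSW = ΣΣ(x−x̄ᵢ)² = 546.814
MSB = 263.746/2 = 131.8729; MSW = 546.814/22 = 24.8552
F = MSB/MSW = 5.3056
df = (2, 22)
p-value (upper-tail) = 0.01317
→ bracket: 0.01<=p<0.05

p-value bracket: 0.01<=p<0.05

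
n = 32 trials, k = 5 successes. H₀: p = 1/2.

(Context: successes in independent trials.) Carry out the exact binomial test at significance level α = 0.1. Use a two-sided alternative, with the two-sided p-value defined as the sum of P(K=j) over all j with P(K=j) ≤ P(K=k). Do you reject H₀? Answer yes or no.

reject H₀: yes

Exact binomial: n=32, k=5, p₀=1/2=0.5000
P(X=j) = C(n,j)·p₀^j·(1−p₀)^(n−j); p = Σ P(X=j) over j with P(X=j) ≤ P(X=5)
p-value (two-sided) = 0.00011
At α=0.1: p < α → reject H₀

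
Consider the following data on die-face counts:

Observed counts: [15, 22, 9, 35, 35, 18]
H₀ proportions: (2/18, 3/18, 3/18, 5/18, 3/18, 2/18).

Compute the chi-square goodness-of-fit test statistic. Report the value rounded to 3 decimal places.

test statistic = 15.933

n = 134; E_i = n·p_i = [14.89, 22.33, 22.33, 37.22, 22.33, 14.89]
χ² = (15−14.89)²/14.89 + (22−22.33)²/22.33 + (9−22.33)²/22.33 + (35−37.22)²/37.22 + (35−22.33)²/22.33 + (18−14.89)²/14.89 = 15.9328
df = 5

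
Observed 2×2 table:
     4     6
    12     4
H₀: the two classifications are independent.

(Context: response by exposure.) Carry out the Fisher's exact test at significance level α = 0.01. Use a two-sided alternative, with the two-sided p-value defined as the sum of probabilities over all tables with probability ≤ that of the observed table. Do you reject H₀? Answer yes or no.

Margins: r₁=10, r₂=16, c₁=16, c₂=10, n=26
p_obs = C(10,4)·C(16,12)/C(26,16); sum pmf over tables with pmf ≤ p_obs
p-value (two-sided) = 0.10870
At α=0.01: p ≥ α → fail to reject H₀

reject H₀: no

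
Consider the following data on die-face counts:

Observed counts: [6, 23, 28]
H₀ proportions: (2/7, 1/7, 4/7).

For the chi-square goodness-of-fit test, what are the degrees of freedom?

degrees of freedom = 2

df = k − 1 = 3 − 1 = 2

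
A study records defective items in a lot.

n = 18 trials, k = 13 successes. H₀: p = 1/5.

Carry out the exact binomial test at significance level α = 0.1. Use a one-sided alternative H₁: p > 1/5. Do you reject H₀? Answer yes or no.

Exact binomial: n=18, k=13, p₀=1/5=0.2000
P(X≥13) from Σ C(n,i)·p₀^i·(1−p₀)^(n−i)
p-value (one-sided, H₁ greater) = 0.00000
At α=0.1: p < α → reject H₀

reject H₀: yes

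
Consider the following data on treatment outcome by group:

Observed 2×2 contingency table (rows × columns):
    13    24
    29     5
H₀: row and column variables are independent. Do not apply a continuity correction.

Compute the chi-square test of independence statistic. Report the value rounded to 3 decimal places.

Row totals [37, 34], col totals [42, 29], n=71
χ² = (13−21.89)²/21.89 + (24−15.11)²/15.11 + (29−20.11)²/20.11 + (5−13.89)²/13.89 = 18.4497
df = 1

test statistic = 18.450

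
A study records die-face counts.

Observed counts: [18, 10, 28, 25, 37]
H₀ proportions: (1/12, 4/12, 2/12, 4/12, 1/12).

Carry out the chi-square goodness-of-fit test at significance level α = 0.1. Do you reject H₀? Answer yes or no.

reject H₀: yes

n = 118; E_i = n·p_i = [9.83, 39.33, 19.67, 39.33, 9.83]
χ² = (18−9.83)²/9.83 + (10−39.33)²/39.33 + (28−19.67)²/19.67 + (25−39.33)²/39.33 + (37−9.83)²/9.83 = 112.4661
df = 4
p-value (upper-tail) = 0.00000
At α=0.1: p < α → reject H₀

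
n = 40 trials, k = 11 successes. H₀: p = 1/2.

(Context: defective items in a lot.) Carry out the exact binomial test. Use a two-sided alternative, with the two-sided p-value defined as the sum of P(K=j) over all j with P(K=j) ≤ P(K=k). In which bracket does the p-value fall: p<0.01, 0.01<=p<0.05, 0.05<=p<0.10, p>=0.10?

p-value bracket: p<0.01

Exact binomial: n=40, k=11, p₀=1/2=0.5000
P(X=j) = C(n,j)·p₀^j·(1−p₀)^(n−j); p = Σ P(X=j) over j with P(X=j) ≤ P(X=11)
p-value (two-sided) = 0.00643
→ bracket: p<0.01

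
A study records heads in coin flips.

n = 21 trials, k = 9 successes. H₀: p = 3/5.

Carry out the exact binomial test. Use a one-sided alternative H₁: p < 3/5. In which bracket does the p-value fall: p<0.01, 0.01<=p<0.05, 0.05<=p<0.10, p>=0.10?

Exact binomial: n=21, k=9, p₀=3/5=0.6000
P(X≤9) from Σ C(n,i)·p₀^i·(1−p₀)^(n−i)
p-value (one-sided, H₁ less) = 0.08492
→ bracket: 0.05<=p<0.10

p-value bracket: 0.05<=p<0.10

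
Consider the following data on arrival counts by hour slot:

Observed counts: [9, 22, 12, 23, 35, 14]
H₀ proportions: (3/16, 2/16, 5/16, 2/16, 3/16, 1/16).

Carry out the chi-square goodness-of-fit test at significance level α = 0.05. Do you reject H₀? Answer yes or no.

reject H₀: yes

n = 115; E_i = n·p_i = [21.56, 14.38, 35.94, 14.38, 21.56, 7.19]
χ² = (9−21.56)²/21.56 + (22−14.38)²/14.38 + (12−35.94)²/35.94 + (23−14.38)²/14.38 + (35−21.56)²/21.56 + (14−7.19)²/7.19 = 47.3142
df = 5
p-value (upper-tail) = 0.00000
At α=0.05: p < α → reject H₀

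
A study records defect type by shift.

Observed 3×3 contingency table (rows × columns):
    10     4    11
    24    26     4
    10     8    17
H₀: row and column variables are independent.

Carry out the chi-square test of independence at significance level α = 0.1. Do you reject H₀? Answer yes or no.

Row totals [25, 54, 35], col totals [44, 38, 32], n=114
χ² = (10−9.65)²/9.65 + (4−8.33)²/8.33 + (11−7.02)²/7.02 + (24−20.84)²/20.84 + (26−18.00)²/18.00 + (4−15.16)²/15.16 + (10−13.51)²/13.51 + (8−11.67)²/11.67 + (17−9.82)²/9.82 = 24.0780
df = 4
p-value (upper-tail) = 0.00008
At α=0.1: p < α → reject H₀

reject H₀: yes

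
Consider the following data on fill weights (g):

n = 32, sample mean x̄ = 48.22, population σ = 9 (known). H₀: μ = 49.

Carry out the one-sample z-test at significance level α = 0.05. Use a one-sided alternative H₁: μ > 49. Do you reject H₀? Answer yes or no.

SE = σ/√n = 9/√32 = 1.5910
z = (x̄−μ₀)/SE = (48.22−49)/1.5910 = -0.4903
p-value (one-sided, H₁ greater) = 0.68803
At α=0.05: p ≥ α → fail to reject H₀

reject H₀: no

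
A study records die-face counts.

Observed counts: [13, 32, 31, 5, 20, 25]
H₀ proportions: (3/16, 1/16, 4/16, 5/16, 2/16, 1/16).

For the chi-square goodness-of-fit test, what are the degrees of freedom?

degrees of freedom = 5

df = k − 1 = 6 − 1 = 5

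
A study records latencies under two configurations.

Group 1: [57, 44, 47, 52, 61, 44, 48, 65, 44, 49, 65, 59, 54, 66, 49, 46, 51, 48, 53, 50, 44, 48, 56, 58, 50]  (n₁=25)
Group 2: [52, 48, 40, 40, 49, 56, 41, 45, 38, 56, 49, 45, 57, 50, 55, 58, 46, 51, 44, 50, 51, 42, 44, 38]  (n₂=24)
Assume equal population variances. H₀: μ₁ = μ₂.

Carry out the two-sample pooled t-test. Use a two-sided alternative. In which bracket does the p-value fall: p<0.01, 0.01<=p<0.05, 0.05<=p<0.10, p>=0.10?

x̄₁=52.320, s₁=6.878, n₁=25
x̄₂=47.708, s₂=6.140, n₂=24
s_p² = [24·6.878² + 23·6.140²]/47 = 42.6042
SE = √(s_p²·(1/25+1/24)) = 1.8653
t = (52.320−47.708)/1.8653 = 2.4723
df = 47
p-value (two-sided) = 0.01710
→ bracket: 0.01<=p<0.05

p-value bracket: 0.01<=p<0.05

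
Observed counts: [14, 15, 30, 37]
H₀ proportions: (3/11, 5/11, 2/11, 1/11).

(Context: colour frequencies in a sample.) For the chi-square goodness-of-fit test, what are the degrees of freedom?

degrees of freedom = 3

df = k − 1 = 4 − 1 = 3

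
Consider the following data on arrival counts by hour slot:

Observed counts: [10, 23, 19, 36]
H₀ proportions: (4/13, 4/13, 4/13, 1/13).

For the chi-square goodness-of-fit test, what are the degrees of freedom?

degrees of freedom = 3

df = k − 1 = 4 − 1 = 3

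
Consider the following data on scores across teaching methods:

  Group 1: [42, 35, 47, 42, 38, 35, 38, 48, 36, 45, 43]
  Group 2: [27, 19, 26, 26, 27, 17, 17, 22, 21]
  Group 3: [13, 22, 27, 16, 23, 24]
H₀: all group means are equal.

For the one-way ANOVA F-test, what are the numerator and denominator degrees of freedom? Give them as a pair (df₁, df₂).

degrees of freedom = [2, 23]

k = 3 groups, N = 26 total
df = (k−1, N−k) = (3−1, 26−3) = (2, 23)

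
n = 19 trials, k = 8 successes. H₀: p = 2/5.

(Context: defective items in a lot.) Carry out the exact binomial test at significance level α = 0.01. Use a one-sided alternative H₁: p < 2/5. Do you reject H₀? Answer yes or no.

reject H₀: no

Exact binomial: n=19, k=8, p₀=2/5=0.4000
P(X≤8) from Σ C(n,i)·p₀^i·(1−p₀)^(n−i)
p-value (one-sided, H₁ less) = 0.66748
At α=0.01: p ≥ α → fail to reject H₀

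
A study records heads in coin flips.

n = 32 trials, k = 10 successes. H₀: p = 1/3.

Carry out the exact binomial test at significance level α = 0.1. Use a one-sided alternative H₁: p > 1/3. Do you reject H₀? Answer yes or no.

Exact binomial: n=32, k=10, p₀=1/3=0.3333
P(X≥10) from Σ C(n,i)·p₀^i·(1−p₀)^(n−i)
p-value (one-sided, H₁ greater) = 0.66246
At α=0.1: p ≥ α → fail to reject H₀

reject H₀: no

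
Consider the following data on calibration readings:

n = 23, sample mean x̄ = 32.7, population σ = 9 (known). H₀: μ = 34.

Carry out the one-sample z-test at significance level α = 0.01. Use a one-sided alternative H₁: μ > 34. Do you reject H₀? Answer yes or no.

SE = σ/√n = 9/√23 = 1.8766
z = (x̄−μ₀)/SE = (32.7−34)/1.8766 = -0.6927
p-value (one-sided, H₁ greater) = 0.75576
At α=0.01: p ≥ α → fail to reject H₀

reject H₀: no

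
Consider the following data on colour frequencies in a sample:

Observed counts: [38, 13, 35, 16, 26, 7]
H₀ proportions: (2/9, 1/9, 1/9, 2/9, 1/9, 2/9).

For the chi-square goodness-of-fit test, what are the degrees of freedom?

degrees of freedom = 5

df = k − 1 = 6 − 1 = 5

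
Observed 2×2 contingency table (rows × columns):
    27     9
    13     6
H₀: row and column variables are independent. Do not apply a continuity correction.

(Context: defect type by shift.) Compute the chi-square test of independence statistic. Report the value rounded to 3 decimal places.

Row totals [36, 19], col totals [40, 15], n=55
χ² = (27−26.18)²/26.18 + (9−9.82)²/9.82 + (13−13.82)²/13.82 + (6−5.18)²/5.18 = 0.2714
df = 1

test statistic = 0.271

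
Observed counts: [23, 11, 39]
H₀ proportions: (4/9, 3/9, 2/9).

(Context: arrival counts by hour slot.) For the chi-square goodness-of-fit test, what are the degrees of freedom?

df = k − 1 = 3 − 1 = 2

degrees of freedom = 2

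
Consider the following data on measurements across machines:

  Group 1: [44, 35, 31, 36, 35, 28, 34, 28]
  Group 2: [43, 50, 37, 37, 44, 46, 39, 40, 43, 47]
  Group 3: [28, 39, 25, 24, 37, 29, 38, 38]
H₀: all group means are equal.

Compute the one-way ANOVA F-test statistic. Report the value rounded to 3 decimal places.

test statistic = 10.236

Group means [33.88, 42.60, 32.25], grand mean 36.731
SSB = Σnᵢ(x̄ᵢ−x̄)² = 570.340; SSW = ΣΣ(x−x̄ᵢ)² = 640.775
MSB = 570.340/2 = 285.1702; MSW = 640.775/23 = 27.8598
F = MSB/MSW = 10.2359
df = (2, 23)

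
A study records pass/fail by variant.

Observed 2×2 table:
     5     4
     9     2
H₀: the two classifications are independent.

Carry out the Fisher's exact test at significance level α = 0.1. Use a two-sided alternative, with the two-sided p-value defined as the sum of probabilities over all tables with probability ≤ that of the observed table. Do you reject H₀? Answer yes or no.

reject H₀: no

Margins: r₁=9, r₂=11, c₁=14, c₂=6, n=20
p_obs = C(9,5)·C(11,9)/C(20,14); sum pmf over tables with pmf ≤ p_obs
p-value (two-sided) = 0.33591
At α=0.1: p ≥ α → fail to reject H₀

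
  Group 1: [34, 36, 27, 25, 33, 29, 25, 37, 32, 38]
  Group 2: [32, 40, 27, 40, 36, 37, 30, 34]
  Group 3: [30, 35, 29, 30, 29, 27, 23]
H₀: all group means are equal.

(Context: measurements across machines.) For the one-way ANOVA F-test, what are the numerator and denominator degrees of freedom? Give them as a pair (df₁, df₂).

k = 3 groups, N = 25 total
df = (k−1, N−k) = (3−1, 25−3) = (2, 22)

degrees of freedom = [2, 22]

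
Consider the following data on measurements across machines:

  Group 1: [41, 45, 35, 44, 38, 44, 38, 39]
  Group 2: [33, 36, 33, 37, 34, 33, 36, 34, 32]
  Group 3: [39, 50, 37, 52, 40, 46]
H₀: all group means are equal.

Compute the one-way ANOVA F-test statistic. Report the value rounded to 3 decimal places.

test statistic = 12.141

Group means [40.50, 34.22, 44.00], grand mean 38.957
SSB = Σnᵢ(x̄ᵢ−x̄)² = 373.401; SSW = ΣΣ(x−x̄ᵢ)² = 307.556
MSB = 373.401/2 = 186.7005; MSW = 307.556/20 = 15.3778
F = MSB/MSW = 12.1409
df = (2, 20)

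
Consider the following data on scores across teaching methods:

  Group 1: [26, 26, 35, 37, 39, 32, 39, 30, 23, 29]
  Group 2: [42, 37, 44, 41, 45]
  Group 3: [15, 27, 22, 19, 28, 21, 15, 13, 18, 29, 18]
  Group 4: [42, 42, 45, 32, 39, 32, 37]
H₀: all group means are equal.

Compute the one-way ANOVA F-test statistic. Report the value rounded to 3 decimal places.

test statistic = 26.746

Group means [31.60, 41.80, 20.45, 38.43], grand mean 30.879
SSB = Σnᵢ(x̄ᵢ−x̄)² = 2195.874; SSW = ΣΣ(x−x̄ᵢ)² = 793.642
MSB = 2195.874/3 = 731.9579; MSW = 793.642/29 = 27.3670
F = MSB/MSW = 26.7461
df = (3, 29)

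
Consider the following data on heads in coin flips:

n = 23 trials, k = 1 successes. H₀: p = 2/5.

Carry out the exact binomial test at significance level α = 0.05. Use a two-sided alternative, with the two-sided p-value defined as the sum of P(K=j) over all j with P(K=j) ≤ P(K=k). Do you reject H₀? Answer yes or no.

Exact binomial: n=23, k=1, p₀=2/5=0.4000
P(X=j) = C(n,j)·p₀^j·(1−p₀)^(n−j); p = Σ P(X=j) over j with P(X=j) ≤ P(X=1)
p-value (two-sided) = 0.00017
At α=0.05: p < α → reject H₀

reject H₀: yes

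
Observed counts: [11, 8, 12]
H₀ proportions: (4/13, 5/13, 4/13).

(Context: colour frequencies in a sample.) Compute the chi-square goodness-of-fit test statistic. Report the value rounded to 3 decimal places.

test statistic = 2.150

n = 31; E_i = n·p_i = [9.54, 11.92, 9.54]
χ² = (11−9.54)²/9.54 + (8−11.92)²/11.92 + (12−9.54)²/9.54 = 2.1500
df = 2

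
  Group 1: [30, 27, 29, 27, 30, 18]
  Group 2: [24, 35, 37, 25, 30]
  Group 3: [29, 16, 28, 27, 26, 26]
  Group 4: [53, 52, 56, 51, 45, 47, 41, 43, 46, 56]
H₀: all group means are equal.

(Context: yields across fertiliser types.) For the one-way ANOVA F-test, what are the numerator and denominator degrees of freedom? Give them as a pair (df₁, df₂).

degrees of freedom = [3, 23]

k = 4 groups, N = 27 total
df = (k−1, N−k) = (4−1, 27−4) = (3, 23)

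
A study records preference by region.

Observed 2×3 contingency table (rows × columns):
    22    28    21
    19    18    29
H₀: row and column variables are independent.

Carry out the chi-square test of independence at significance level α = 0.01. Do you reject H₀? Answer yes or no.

Row totals [71, 66], col totals [41, 46, 50], n=137
χ² = (22−21.25)²/21.25 + (28−23.84)²/23.84 + (21−25.91)²/25.91 + (19−19.75)²/19.75 + (18−22.16)²/22.16 + (29−24.09)²/24.09 = 3.4956
df = 2
p-value (upper-tail) = 0.17416
At α=0.01: p ≥ α → fail to reject H₀

reject H₀: no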